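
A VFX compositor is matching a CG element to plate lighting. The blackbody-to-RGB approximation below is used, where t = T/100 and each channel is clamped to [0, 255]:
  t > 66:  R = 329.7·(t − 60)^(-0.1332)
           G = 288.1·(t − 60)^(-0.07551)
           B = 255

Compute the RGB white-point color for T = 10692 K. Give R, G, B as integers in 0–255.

R=197, G=215, B=255

t = 10692/100 = 106.92; the t > 66 branch applies.
R = 329.7·(106.92 − 60)^(-0.1332) = 329.7·46.92^(-0.1332) = 329.7·0.59893 = 197.467.
G = 288.1·(106.92 − 60)^(-0.07551) = 288.1·46.92^(-0.07551) = 288.1·0.74782 = 215.446.
B = 255 by definition for t > 66.
Rounded: (197, 215, 255).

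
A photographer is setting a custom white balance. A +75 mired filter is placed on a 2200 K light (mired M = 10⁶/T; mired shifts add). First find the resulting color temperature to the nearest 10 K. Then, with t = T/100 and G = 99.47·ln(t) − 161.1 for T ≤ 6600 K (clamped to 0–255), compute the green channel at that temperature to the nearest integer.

131

M_in = 10⁶/2200 = 454.55; M_out = 454.55 + (+75) = 529.55.
T_out = 10⁶/529.55 = 1888.4 K → 1890 K; t = 18.9.
G = 99.47·ln 18.9 − 161.1 = 99.47·2.9392 − 161.1 = 131.258.
Rounded: 131.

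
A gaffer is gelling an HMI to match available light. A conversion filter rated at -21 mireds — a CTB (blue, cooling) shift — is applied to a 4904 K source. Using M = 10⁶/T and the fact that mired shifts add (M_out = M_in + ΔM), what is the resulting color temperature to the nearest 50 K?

M_in = 10⁶/4904 = 203.92 mireds.
M_out = 203.92 + (-21) = 182.92 mireds.
T_out = 10⁶/182.92 = 5467.0 K → 5450 K.

5450 K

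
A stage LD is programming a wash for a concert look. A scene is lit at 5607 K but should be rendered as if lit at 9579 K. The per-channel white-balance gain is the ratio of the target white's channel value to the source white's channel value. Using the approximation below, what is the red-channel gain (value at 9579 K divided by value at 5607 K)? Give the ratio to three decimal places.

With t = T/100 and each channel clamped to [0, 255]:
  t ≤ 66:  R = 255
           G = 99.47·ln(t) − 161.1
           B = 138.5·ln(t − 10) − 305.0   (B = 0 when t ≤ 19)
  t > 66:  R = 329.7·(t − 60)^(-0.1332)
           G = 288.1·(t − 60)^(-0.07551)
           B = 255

At 5607 K (t = 56.07):
  R = 255 by definition for t ≤ 66.
At 9579 K (t = 95.79):
  R = 329.7·(95.79 − 60)^(-0.1332) = 329.7·35.79^(-0.1332) = 329.7·0.62092 = 204.719.
Gain = 204.719 / 255.000 = 0.8028 → 0.803.

0.803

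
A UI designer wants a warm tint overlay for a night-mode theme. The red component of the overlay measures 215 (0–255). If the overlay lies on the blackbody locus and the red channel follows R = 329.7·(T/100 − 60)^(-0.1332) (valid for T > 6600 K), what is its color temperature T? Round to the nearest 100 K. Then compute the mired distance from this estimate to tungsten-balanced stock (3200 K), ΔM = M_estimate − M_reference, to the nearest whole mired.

-195 mireds

(t − 60)^(-0.1332) = 215/329.7 = 0.65211.
t − 60 = 0.65211^(1/-0.1332) = 0.65211^(-7.508) = 24.774, so t = 84.774.
T = 100·t = 8477 K → 8500 K to the nearest 100 K.
M_estimate = 10⁶/8500 = 117.65; M_reference = 10⁶/3200 = 312.50.
ΔM = 117.65 − 312.50 = -194.85 → -195 mireds.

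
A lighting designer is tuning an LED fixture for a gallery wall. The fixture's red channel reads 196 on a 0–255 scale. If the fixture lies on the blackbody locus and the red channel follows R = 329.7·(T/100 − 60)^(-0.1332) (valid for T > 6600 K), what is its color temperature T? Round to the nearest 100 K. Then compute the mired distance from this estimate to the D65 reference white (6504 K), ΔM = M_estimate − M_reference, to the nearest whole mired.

(t − 60)^(-0.1332) = 196/329.7 = 0.59448.
t − 60 = 0.59448^(1/-0.1332) = 0.59448^(-7.508) = 49.621, so t = 109.621.
T = 100·t = 10962 K → 11000 K to the nearest 100 K.
M_estimate = 10⁶/11000 = 90.91; M_reference = 10⁶/6504 = 153.75.
ΔM = 90.91 − 153.75 = -62.84 → -63 mireds.

-63 mireds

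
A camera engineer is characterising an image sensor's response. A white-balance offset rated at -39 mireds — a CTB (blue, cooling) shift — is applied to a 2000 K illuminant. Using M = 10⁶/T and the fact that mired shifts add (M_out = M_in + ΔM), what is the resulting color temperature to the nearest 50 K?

M_in = 10⁶/2000 = 500.00 mireds.
M_out = 500.00 + (-39) = 461.00 mireds.
T_out = 10⁶/461.00 = 2169.2 K → 2150 K.

2150 K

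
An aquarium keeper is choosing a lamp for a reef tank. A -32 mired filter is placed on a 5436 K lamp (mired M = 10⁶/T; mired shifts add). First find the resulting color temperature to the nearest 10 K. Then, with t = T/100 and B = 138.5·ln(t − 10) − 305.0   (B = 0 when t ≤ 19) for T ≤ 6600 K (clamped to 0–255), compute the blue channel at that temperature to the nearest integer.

252

M_in = 10⁶/5436 = 183.96; M_out = 183.96 + (-32) = 151.96.
T_out = 10⁶/151.96 = 6580.7 K → 6580 K; t = 65.8.
B = 138.5·ln(65.8 − 10) − 305.0 = 138.5·ln 55.8 − 305.0 = 138.5·4.0218 − 305.0 = 252.016.
Rounded: 252.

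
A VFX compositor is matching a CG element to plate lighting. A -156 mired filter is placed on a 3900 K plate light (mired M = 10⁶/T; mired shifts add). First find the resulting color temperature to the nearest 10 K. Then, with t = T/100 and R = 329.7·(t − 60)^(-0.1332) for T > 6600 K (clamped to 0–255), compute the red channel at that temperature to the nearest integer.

M_in = 10⁶/3900 = 256.41; M_out = 256.41 + (-156) = 100.41.
T_out = 10⁶/100.41 = 9959.1 K → 9960 K; t = 99.6.
R = 329.7·(99.6 − 60)^(-0.1332) = 329.7·39.6^(-0.1332) = 329.7·0.61261 = 201.979.
Rounded: 202.

202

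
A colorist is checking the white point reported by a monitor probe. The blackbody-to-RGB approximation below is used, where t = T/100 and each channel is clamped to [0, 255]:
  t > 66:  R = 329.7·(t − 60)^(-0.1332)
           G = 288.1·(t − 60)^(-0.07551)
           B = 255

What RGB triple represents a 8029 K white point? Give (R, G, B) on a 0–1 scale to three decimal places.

t = 8029/100 = 80.29; the t > 66 branch applies.
R = 329.7·(80.29 − 60)^(-0.1332) = 329.7·20.29^(-0.1332) = 329.7·0.66968 = 220.795.
G = 288.1·(80.29 − 60)^(-0.07551) = 288.1·20.29^(-0.07551) = 288.1·0.79669 = 229.525.
B = 255 by definition for t > 66.
Dividing each by 255: (0.8659, 0.9001, 1.0000) → (0.866, 0.900, 1.000).

(0.866, 0.900, 1.000)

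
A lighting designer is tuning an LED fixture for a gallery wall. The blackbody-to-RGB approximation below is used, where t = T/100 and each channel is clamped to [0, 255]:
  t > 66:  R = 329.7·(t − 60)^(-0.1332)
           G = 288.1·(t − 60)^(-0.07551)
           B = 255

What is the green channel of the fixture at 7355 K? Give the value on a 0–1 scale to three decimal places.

t = 7355/100 = 73.55; the t > 66 branch applies.
G = 288.1·(73.55 − 60)^(-0.07551) = 288.1·13.55^(-0.07551) = 288.1·0.82135 = 236.630.
On a 0–1 scale: 236.630/255 = 0.9280 → 0.928.

0.928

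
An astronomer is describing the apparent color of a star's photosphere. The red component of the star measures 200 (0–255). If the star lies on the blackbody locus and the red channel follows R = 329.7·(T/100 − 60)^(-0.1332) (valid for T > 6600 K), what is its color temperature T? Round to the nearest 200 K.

(t − 60)^(-0.1332) = 200/329.7 = 0.60661.
t − 60 = 0.60661^(1/-0.1332) = 0.60661^(-7.508) = 42.638, so t = 102.638.
T = 100·t = 10264 K → 10200 K to the nearest 200 K.

10200 K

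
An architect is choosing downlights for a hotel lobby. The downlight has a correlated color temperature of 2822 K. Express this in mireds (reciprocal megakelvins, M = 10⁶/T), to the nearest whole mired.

M = 10⁶ / 2822 = 354.359 → 354 mireds.

354 mireds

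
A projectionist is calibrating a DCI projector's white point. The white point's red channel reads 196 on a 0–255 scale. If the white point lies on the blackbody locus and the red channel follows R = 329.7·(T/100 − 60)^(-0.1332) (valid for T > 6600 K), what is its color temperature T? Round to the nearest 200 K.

11000 K

(t − 60)^(-0.1332) = 196/329.7 = 0.59448.
t − 60 = 0.59448^(1/-0.1332) = 0.59448^(-7.508) = 49.621, so t = 109.621.
T = 100·t = 10962 K → 11000 K to the nearest 200 K.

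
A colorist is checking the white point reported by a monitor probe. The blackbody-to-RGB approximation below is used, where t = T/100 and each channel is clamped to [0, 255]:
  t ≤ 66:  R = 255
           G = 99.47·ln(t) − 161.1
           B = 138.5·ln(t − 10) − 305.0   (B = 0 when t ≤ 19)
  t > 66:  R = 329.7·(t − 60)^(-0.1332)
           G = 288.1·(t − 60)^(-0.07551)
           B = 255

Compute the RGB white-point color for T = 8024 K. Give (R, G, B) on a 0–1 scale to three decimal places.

t = 8024/100 = 80.24; the t > 66 branch applies.
R = 329.7·(80.24 − 60)^(-0.1332) = 329.7·20.24^(-0.1332) = 329.7·0.66990 = 220.867.
G = 288.1·(80.24 − 60)^(-0.07551) = 288.1·20.24^(-0.07551) = 288.1·0.79683 = 229.568.
B = 255 by definition for t > 66.
Dividing each by 255: (0.8661, 0.9003, 1.0000) → (0.866, 0.900, 1.000).

(0.866, 0.900, 1.000)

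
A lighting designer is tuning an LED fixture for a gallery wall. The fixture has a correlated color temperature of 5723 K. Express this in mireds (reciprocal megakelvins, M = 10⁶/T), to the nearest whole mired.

M = 10⁶ / 5723 = 174.734 → 175 mireds.

175 mireds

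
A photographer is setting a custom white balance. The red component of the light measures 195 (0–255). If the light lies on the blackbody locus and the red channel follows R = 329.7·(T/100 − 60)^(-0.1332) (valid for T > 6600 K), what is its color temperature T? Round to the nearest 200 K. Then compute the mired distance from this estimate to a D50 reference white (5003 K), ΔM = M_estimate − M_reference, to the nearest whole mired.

-111 mireds

(t − 60)^(-0.1332) = 195/329.7 = 0.59145.
t − 60 = 0.59145^(1/-0.1332) = 0.59145^(-7.508) = 51.564, so t = 111.564.
T = 100·t = 11156 K → 11200 K to the nearest 200 K.
M_estimate = 10⁶/11200 = 89.29; M_reference = 10⁶/5003 = 199.88.
ΔM = 89.29 − 199.88 = -110.59 → -111 mireds.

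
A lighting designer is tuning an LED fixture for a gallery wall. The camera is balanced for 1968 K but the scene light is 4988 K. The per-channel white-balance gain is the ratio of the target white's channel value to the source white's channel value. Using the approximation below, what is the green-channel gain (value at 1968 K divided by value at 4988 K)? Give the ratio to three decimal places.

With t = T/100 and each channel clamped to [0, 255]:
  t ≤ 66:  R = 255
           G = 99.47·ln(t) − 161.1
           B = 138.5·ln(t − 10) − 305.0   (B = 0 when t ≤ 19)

0.594

At 4988 K (t = 49.88):
  G = 99.47·ln 49.88 − 161.1 = 99.47·3.9096 − 161.1 = 227.790.
At 1968 K (t = 19.68):
  G = 99.47·ln 19.68 − 161.1 = 99.47·2.9796 − 161.1 = 135.281.
Gain = 135.281 / 227.790 = 0.5939 → 0.594.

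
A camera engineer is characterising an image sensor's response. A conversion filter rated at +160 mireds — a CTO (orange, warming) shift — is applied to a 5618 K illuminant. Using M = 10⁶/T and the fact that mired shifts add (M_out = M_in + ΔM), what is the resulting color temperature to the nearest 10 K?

2960 K

M_in = 10⁶/5618 = 178.00 mireds.
M_out = 178.00 + (+160) = 338.00 mireds.
T_out = 10⁶/338.00 = 2958.6 K → 2960 K.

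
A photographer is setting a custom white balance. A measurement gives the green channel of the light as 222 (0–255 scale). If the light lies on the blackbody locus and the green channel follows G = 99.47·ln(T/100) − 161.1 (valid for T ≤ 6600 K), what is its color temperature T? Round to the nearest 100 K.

4700 K

ln t = (222 + 161.1) / 99.47 = 3.8514.
t = e^3.8514 = 47.059.
T = 100·t = 4706 K → 4700 K to the nearest 100 K.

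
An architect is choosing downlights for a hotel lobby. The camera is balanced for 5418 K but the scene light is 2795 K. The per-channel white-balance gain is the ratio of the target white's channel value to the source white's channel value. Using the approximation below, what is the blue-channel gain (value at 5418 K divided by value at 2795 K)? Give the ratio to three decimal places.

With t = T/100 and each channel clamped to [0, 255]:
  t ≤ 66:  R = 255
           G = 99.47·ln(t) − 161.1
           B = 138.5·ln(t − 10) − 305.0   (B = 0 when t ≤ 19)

At 2795 K (t = 27.95):
  B = 138.5·ln(27.95 − 10) − 305.0 = 138.5·ln 17.95 − 305.0 = 138.5·2.8876 − 305.0 = 94.931.
At 5418 K (t = 54.18):
  B = 138.5·ln(54.18 − 10) − 305.0 = 138.5·ln 44.18 − 305.0 = 138.5·3.7883 − 305.0 = 219.676.
Gain = 219.676 / 94.931 = 2.3141 → 2.314.

2.314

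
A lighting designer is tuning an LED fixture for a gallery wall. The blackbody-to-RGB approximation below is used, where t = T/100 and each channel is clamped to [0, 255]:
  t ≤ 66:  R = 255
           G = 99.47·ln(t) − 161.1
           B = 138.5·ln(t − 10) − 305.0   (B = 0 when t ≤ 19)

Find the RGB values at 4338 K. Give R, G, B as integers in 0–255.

t = 4338/100 = 43.38; the t ≤ 66 branch applies.
R = 255 by definition for t ≤ 66.
G = 99.47·ln 43.38 − 161.1 = 99.47·3.7700 − 161.1 = 213.902.
B = 138.5·ln(43.38 − 10) − 305.0 = 138.5·ln 33.38 − 305.0 = 138.5·3.5080 − 305.0 = 180.852.
Rounded: (255, 214, 181).

R=255, G=214, B=181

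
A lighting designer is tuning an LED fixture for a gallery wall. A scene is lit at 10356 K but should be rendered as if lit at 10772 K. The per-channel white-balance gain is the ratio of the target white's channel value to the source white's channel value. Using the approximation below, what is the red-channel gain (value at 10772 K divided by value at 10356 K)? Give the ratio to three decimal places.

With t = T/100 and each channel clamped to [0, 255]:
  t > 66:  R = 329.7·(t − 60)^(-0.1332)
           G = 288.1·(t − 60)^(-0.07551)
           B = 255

At 10356 K (t = 103.56):
  R = 329.7·(103.56 − 60)^(-0.1332) = 329.7·43.56^(-0.1332) = 329.7·0.60489 = 199.431.
At 10772 K (t = 107.72):
  R = 329.7·(107.72 − 60)^(-0.1332) = 329.7·47.72^(-0.1332) = 329.7·0.59758 = 197.023.
Gain = 197.023 / 199.431 = 0.9879 → 0.988.

0.988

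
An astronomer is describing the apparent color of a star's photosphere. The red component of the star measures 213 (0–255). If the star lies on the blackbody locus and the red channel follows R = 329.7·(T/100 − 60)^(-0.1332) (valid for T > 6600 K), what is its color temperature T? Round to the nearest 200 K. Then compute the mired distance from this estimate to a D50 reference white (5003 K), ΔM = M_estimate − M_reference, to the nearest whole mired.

-84 mireds

(t − 60)^(-0.1332) = 213/329.7 = 0.64604.
t − 60 = 0.64604^(1/-0.1332) = 0.64604^(-7.508) = 26.575, so t = 86.575.
T = 100·t = 8657 K → 8600 K to the nearest 200 K.
M_estimate = 10⁶/8600 = 116.28; M_reference = 10⁶/5003 = 199.88.
ΔM = 116.28 − 199.88 = -83.60 → -84 mireds.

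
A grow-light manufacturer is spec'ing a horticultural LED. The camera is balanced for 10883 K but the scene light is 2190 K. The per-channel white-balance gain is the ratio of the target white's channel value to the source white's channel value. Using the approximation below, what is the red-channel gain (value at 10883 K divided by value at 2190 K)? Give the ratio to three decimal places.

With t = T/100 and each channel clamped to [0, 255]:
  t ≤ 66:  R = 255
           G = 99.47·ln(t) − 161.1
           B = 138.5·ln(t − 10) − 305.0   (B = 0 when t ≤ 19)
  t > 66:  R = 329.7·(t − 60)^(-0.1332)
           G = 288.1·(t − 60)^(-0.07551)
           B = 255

0.770

At 2190 K (t = 21.9):
  R = 255 by definition for t ≤ 66.
At 10883 K (t = 108.83):
  R = 329.7·(108.83 − 60)^(-0.1332) = 329.7·48.83^(-0.1332) = 329.7·0.59575 = 196.420.
Gain = 196.420 / 255.000 = 0.7703 → 0.770.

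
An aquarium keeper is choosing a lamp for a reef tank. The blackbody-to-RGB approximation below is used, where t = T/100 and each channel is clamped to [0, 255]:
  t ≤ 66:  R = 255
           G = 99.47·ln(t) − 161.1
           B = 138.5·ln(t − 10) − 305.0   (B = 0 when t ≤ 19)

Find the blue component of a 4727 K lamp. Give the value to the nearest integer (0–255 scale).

t = 4727/100 = 47.27; the t ≤ 66 branch applies.
B = 138.5·ln(47.27 − 10) − 305.0 = 138.5·ln 37.27 − 305.0 = 138.5·3.6182 − 305.0 = 196.119.
Rounded: 196.

196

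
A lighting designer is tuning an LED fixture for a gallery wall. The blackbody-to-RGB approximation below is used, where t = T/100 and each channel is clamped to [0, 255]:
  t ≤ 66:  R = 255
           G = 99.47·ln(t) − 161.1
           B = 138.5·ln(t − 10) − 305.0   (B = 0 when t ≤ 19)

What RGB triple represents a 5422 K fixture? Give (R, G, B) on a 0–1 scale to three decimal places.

(1.000, 0.926, 0.862)

t = 5422/100 = 54.22; the t ≤ 66 branch applies.
R = 255 by definition for t ≤ 66.
G = 99.47·ln 54.22 − 161.1 = 99.47·3.9930 − 161.1 = 236.089.
B = 138.5·ln(54.22 − 10) − 305.0 = 138.5·ln 44.22 − 305.0 = 138.5·3.7892 − 305.0 = 219.801.
Dividing each by 255: (1.0000, 0.9258, 0.8620) → (1.000, 0.926, 0.862).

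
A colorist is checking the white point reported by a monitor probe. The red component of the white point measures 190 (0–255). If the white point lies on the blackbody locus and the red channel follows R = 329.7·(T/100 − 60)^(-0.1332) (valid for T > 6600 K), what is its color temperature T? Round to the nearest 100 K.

(t − 60)^(-0.1332) = 190/329.7 = 0.57628.
t − 60 = 0.57628^(1/-0.1332) = 0.57628^(-7.508) = 62.667, so t = 122.667.
T = 100·t = 12267 K → 12300 K to the nearest 100 K.

12300 K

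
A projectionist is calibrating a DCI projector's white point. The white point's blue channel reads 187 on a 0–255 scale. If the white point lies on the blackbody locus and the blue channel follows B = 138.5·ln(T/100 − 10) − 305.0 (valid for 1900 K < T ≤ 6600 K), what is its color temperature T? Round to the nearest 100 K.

4500 K

ln(t − 10) = (187 + 305.0) / 138.5 = 3.5523.
t − 10 = e^3.5523 = 34.895, so t = 44.895.
T = 100·t = 4490 K → 4500 K to the nearest 100 K.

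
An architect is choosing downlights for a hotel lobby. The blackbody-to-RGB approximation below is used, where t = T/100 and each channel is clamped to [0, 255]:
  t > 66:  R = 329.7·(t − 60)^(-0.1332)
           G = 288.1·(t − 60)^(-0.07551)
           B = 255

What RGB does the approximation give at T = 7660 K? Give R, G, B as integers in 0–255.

t = 7660/100 = 76.6; the t > 66 branch applies.
R = 329.7·(76.6 − 60)^(-0.1332) = 329.7·16.6^(-0.1332) = 329.7·0.68783 = 226.778.
G = 288.1·(76.6 − 60)^(-0.07551) = 288.1·16.6^(-0.07551) = 288.1·0.80885 = 233.031.
B = 255 by definition for t > 66.
Rounded: (227, 233, 255).

R=227, G=233, B=255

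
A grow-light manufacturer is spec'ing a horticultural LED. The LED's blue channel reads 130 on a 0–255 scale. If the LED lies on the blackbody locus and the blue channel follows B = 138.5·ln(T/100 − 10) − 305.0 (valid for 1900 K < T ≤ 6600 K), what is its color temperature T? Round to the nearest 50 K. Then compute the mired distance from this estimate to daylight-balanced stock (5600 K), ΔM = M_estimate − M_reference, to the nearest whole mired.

+124 mireds

ln(t − 10) = (130 + 305.0) / 138.5 = 3.1408.
t − 10 = e^3.1408 = 23.122, so t = 33.122.
T = 100·t = 3312 K → 3300 K to the nearest 50 K.
M_estimate = 10⁶/3300 = 303.03; M_reference = 10⁶/5600 = 178.57.
ΔM = 303.03 − 178.57 = 124.46 → +124 mireds.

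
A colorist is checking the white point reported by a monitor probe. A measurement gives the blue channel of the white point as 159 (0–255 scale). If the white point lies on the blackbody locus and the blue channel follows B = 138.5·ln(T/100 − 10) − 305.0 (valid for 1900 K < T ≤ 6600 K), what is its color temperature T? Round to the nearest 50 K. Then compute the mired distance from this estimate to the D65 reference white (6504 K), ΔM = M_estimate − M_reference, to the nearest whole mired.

+106 mireds

ln(t − 10) = (159 + 305.0) / 138.5 = 3.3502.
t − 10 = e^3.3502 = 28.508, so t = 38.508.
T = 100·t = 3851 K → 3850 K to the nearest 50 K.
M_estimate = 10⁶/3850 = 259.74; M_reference = 10⁶/6504 = 153.75.
ΔM = 259.74 − 153.75 = 105.99 → +106 mireds.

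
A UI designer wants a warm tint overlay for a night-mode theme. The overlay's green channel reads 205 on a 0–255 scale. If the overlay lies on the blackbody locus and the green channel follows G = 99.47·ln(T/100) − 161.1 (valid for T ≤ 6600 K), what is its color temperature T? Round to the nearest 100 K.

ln t = (205 + 161.1) / 99.47 = 3.6805.
t = e^3.6805 = 39.666.
T = 100·t = 3967 K → 4000 K to the nearest 100 K.

4000 K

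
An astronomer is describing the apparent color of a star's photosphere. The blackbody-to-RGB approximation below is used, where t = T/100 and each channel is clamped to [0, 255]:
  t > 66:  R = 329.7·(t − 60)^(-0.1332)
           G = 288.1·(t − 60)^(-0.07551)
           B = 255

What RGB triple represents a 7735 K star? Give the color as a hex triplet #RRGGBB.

t = 7735/100 = 77.35; the t > 66 branch applies.
R = 329.7·(77.35 − 60)^(-0.1332) = 329.7·17.35^(-0.1332) = 329.7·0.68379 = 225.447.
G = 288.1·(77.35 − 60)^(-0.07551) = 288.1·17.35^(-0.07551) = 288.1·0.80616 = 232.254.
B = 255 by definition for t > 66.
Rounded: (225, 232, 255).
In hex: #E1E8FF.

#E1E8FF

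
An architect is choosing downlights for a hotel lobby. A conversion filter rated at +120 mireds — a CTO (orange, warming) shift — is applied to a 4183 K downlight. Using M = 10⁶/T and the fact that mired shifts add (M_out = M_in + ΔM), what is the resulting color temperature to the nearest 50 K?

2800 K

M_in = 10⁶/4183 = 239.06 mireds.
M_out = 239.06 + (+120) = 359.06 mireds.
T_out = 10⁶/359.06 = 2785.0 K → 2800 K.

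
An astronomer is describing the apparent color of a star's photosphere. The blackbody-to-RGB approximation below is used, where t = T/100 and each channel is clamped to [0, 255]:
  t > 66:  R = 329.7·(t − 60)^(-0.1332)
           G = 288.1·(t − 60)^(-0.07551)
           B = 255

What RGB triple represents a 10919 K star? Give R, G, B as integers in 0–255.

t = 10919/100 = 109.19; the t > 66 branch applies.
R = 329.7·(109.19 − 60)^(-0.1332) = 329.7·49.19^(-0.1332) = 329.7·0.59517 = 196.228.
G = 288.1·(109.19 − 60)^(-0.07551) = 288.1·49.19^(-0.07551) = 288.1·0.74515 = 214.679.
B = 255 by definition for t > 66.
Rounded: (196, 215, 255).

R=196, G=215, B=255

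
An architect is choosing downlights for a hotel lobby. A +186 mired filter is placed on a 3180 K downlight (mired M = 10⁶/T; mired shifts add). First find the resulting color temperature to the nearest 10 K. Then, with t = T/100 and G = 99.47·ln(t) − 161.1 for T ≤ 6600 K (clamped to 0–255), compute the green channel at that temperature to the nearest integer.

137

M_in = 10⁶/3180 = 314.47; M_out = 314.47 + (+186) = 500.47.
T_out = 10⁶/500.47 = 1998.1 K → 2000 K; t = 20.
G = 99.47·ln 20 − 161.1 = 99.47·2.9957 − 161.1 = 136.885.
Rounded: 137.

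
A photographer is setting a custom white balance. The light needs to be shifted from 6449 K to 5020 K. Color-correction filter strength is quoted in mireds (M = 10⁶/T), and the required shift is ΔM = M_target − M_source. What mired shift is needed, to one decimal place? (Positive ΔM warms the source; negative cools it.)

+44.1 mireds

M_source = 10⁶/6449 = 155.063; M_target = 10⁶/5020 = 199.203.
ΔM = 199.203 − 155.063 = 44.140 → +44.1 mireds, a warming shift.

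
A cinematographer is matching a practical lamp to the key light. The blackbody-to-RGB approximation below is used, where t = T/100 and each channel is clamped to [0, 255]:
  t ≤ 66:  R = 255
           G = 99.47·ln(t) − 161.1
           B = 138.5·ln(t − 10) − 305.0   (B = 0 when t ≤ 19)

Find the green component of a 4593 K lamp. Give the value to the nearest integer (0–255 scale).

220

t = 4593/100 = 45.93; the t ≤ 66 branch applies.
G = 99.47·ln 45.93 − 161.1 = 99.47·3.8271 − 161.1 = 219.583.
Rounded: 220.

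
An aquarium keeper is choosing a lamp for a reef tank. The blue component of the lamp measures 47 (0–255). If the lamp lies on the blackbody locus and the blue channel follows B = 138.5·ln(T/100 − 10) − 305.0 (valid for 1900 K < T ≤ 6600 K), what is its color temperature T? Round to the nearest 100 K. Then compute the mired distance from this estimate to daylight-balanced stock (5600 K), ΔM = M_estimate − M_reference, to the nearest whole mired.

ln(t − 10) = (47 + 305.0) / 138.5 = 2.5415.
t − 10 = e^2.5415 = 12.699, so t = 22.699.
T = 100·t = 2270 K → 2300 K to the nearest 100 K.
M_estimate = 10⁶/2300 = 434.78; M_reference = 10⁶/5600 = 178.57.
ΔM = 434.78 − 178.57 = 256.21 → +256 mireds.

+256 mireds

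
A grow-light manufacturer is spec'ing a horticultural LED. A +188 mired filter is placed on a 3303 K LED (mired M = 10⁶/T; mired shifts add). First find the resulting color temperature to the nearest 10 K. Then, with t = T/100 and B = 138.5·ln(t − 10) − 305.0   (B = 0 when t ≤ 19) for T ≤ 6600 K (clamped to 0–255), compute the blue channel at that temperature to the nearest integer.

M_in = 10⁶/3303 = 302.76; M_out = 302.76 + (+188) = 490.76.
T_out = 10⁶/490.76 = 2037.7 K → 2040 K; t = 20.4.
B = 138.5·ln(20.4 − 10) − 305.0 = 138.5·ln 10.4 − 305.0 = 138.5·2.3418 − 305.0 = 19.340.
Rounded: 19.

19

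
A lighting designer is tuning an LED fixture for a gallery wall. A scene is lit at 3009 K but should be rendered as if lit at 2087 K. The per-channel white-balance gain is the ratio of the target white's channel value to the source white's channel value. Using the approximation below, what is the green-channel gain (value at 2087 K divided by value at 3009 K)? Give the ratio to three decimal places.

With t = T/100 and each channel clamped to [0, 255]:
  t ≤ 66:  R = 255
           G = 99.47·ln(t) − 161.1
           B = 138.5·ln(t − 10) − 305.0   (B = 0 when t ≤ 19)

0.795

At 3009 K (t = 30.09):
  G = 99.47·ln 30.09 − 161.1 = 99.47·3.4042 − 161.1 = 177.515.
At 2087 K (t = 20.87):
  G = 99.47·ln 20.87 − 161.1 = 99.47·3.0383 − 161.1 = 141.121.
Gain = 141.121 / 177.515 = 0.7950 → 0.795.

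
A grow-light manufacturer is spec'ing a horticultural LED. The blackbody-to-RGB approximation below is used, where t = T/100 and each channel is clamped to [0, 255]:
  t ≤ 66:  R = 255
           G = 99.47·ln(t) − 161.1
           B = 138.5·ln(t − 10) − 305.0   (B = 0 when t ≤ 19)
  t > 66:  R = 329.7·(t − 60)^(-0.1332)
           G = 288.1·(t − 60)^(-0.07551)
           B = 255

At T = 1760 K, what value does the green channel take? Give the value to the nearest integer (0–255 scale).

t = 1760/100 = 17.6; the t ≤ 66 branch applies.
G = 99.47·ln 17.6 − 161.1 = 99.47·2.8679 − 161.1 = 124.170.
Rounded: 124.

124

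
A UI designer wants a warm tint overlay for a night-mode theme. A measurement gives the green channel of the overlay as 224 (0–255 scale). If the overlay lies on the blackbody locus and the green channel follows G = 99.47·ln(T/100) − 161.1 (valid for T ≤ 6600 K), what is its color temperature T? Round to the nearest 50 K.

ln t = (224 + 161.1) / 99.47 = 3.8715.
t = e^3.8715 = 48.015.
T = 100·t = 4802 K → 4800 K to the nearest 50 K.

4800 K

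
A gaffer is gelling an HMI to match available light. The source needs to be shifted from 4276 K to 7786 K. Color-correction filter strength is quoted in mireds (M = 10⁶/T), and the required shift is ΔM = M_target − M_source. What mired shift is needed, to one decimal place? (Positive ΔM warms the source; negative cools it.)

-105.4 mireds

M_source = 10⁶/4276 = 233.863; M_target = 10⁶/7786 = 128.436.
ΔM = 128.436 − 233.863 = -105.428 → -105.4 mireds, a cooling shift.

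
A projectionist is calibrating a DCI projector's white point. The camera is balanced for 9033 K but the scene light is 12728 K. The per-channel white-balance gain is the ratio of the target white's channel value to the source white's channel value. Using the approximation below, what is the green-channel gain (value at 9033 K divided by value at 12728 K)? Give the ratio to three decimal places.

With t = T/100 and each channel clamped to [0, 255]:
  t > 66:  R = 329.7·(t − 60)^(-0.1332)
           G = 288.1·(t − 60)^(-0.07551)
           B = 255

1.062

At 12728 K (t = 127.28):
  G = 288.1·(127.28 − 60)^(-0.07551) = 288.1·67.28^(-0.07551) = 288.1·0.72774 = 209.662.
At 9033 K (t = 90.33):
  G = 288.1·(90.33 − 60)^(-0.07551) = 288.1·30.33^(-0.07551) = 288.1·0.77287 = 222.662.
Gain = 222.662 / 209.662 = 1.0620 → 1.062.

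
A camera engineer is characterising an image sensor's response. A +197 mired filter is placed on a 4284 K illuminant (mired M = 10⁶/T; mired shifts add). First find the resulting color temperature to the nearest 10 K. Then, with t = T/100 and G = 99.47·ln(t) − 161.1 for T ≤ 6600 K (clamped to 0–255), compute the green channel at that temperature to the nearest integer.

152

M_in = 10⁶/4284 = 233.43; M_out = 233.43 + (+197) = 430.43.
T_out = 10⁶/430.43 = 2323.3 K → 2320 K; t = 23.2.
G = 99.47·ln 23.2 − 161.1 = 99.47·3.1442 − 161.1 = 151.649.
Rounded: 152.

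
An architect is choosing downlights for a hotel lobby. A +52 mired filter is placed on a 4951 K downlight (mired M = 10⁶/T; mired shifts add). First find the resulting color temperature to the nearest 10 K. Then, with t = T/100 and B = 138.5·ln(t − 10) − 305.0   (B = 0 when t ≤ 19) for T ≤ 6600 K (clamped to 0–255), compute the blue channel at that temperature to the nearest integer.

M_in = 10⁶/4951 = 201.98; M_out = 201.98 + (+52) = 253.98.
T_out = 10⁶/253.98 = 3937.3 K → 3940 K; t = 39.4.
B = 138.5·ln(39.4 − 10) − 305.0 = 138.5·ln 29.4 − 305.0 = 138.5·3.3810 − 305.0 = 163.268.
Rounded: 163.

163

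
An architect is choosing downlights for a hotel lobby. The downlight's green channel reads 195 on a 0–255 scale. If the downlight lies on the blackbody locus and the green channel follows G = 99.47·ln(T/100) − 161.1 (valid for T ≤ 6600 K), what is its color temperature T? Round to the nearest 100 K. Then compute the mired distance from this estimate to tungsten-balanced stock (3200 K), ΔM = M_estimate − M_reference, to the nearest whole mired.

ln t = (195 + 161.1) / 99.47 = 3.5800.
t = e^3.5800 = 35.873.
T = 100·t = 3587 K → 3600 K to the nearest 100 K.
M_estimate = 10⁶/3600 = 277.78; M_reference = 10⁶/3200 = 312.50.
ΔM = 277.78 − 312.50 = -34.72 → -35 mireds.

-35 mireds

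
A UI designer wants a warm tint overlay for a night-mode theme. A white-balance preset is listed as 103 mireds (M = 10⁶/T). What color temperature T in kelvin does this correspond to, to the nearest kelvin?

9709 K

T = 10⁶ / 103 = 9708.74 K → 9709 K.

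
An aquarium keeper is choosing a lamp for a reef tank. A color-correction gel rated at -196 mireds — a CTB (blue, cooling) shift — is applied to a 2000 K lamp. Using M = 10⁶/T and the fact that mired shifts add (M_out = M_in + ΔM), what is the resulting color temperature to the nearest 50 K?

M_in = 10⁶/2000 = 500.00 mireds.
M_out = 500.00 + (-196) = 304.00 mireds.
T_out = 10⁶/304.00 = 3289.5 K → 3300 K.

3300 K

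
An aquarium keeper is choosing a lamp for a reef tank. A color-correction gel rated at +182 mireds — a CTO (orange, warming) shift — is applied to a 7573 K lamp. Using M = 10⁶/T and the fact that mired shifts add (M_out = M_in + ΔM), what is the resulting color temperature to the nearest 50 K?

M_in = 10⁶/7573 = 132.05 mireds.
M_out = 132.05 + (+182) = 314.05 mireds.
T_out = 10⁶/314.05 = 3184.2 K → 3200 K.

3200 K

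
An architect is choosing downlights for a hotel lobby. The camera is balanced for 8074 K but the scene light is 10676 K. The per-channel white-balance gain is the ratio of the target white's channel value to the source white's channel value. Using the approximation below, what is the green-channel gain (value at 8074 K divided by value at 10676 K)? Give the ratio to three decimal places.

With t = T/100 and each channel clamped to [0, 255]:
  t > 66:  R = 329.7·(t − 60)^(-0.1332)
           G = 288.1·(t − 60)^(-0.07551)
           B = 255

At 10676 K (t = 106.76):
  G = 288.1·(106.76 − 60)^(-0.07551) = 288.1·46.76^(-0.07551) = 288.1·0.74801 = 215.502.
At 8074 K (t = 80.74):
  G = 288.1·(80.74 − 60)^(-0.07551) = 288.1·20.74^(-0.07551) = 288.1·0.79537 = 229.145.
Gain = 229.145 / 215.502 = 1.0633 → 1.063.

1.063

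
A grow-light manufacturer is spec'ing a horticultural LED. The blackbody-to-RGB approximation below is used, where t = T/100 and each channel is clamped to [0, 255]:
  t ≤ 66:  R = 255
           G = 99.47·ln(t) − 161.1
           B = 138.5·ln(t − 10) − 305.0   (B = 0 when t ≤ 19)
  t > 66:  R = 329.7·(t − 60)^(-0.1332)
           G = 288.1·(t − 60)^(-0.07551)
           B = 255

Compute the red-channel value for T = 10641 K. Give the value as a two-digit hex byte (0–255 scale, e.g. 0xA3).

t = 10641/100 = 106.41; the t > 66 branch applies.
R = 329.7·(106.41 − 60)^(-0.1332) = 329.7·46.41^(-0.1332) = 329.7·0.59980 = 197.754.
Rounded: 198; in hex, 0xC6.

0xC6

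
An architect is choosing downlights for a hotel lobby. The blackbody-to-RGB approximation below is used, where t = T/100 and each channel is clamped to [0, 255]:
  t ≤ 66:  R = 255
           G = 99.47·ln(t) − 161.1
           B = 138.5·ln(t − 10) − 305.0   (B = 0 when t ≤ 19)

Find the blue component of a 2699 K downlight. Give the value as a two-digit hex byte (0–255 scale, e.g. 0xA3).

0x57

t = 2699/100 = 26.99; the t ≤ 66 branch applies.
B = 138.5·ln(26.99 − 10) − 305.0 = 138.5·ln 16.99 − 305.0 = 138.5·2.8326 − 305.0 = 87.319.
Rounded: 87; in hex, 0x57.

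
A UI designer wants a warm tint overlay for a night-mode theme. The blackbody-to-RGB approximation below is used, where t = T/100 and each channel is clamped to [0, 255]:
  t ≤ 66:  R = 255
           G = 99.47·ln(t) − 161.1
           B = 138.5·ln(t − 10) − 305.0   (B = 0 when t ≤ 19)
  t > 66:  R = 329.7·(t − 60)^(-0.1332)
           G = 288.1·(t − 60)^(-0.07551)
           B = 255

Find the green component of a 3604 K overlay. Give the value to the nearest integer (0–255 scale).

195

t = 3604/100 = 36.04; the t ≤ 66 branch applies.
G = 99.47·ln 36.04 − 161.1 = 99.47·3.5846 − 161.1 = 195.463.
Rounded: 195.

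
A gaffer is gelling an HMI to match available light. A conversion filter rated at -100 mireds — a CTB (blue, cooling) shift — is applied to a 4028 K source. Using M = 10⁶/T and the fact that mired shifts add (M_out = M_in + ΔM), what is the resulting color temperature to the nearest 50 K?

M_in = 10⁶/4028 = 248.26 mireds.
M_out = 248.26 + (-100) = 148.26 mireds.
T_out = 10⁶/148.26 = 6744.8 K → 6750 K.

6750 K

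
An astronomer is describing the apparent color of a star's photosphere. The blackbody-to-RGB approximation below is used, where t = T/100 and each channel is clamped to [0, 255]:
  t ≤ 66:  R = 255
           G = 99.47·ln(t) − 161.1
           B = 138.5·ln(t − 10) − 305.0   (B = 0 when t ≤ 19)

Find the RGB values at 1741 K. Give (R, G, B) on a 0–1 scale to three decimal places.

t = 1741/100 = 17.41; the t ≤ 66 branch applies.
R = 255 by definition for t ≤ 66.
G = 99.47·ln 17.41 − 161.1 = 99.47·2.8570 − 161.1 = 123.090.
t = 17.41 ≤ 19, so B = 0.
Dividing each by 255: (1.0000, 0.4827, 0.0000) → (1.000, 0.483, 0.000).

(1.000, 0.483, 0.000)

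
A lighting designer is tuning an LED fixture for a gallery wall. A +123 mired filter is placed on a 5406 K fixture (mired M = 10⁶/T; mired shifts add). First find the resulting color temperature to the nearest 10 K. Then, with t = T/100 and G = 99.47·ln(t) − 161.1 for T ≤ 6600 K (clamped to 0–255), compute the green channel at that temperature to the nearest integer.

185

M_in = 10⁶/5406 = 184.98; M_out = 184.98 + (+123) = 307.98.
T_out = 10⁶/307.98 = 3247.0 K → 3250 K; t = 32.5.
G = 99.47·ln 32.5 − 161.1 = 99.47·3.4812 − 161.1 = 185.179.
Rounded: 185.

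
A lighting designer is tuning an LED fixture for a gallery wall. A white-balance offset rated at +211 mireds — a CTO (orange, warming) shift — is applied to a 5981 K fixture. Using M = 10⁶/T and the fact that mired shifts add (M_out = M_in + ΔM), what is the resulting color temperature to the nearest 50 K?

M_in = 10⁶/5981 = 167.20 mireds.
M_out = 167.20 + (+211) = 378.20 mireds.
T_out = 10⁶/378.20 = 2644.1 K → 2650 K.

2650 K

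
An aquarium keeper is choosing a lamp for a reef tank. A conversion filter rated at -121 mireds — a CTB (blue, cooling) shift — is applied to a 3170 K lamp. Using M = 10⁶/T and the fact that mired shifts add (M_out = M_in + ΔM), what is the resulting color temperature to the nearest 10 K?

5140 K

M_in = 10⁶/3170 = 315.46 mireds.
M_out = 315.46 + (-121) = 194.46 mireds.
T_out = 10⁶/194.46 = 5142.5 K → 5140 K.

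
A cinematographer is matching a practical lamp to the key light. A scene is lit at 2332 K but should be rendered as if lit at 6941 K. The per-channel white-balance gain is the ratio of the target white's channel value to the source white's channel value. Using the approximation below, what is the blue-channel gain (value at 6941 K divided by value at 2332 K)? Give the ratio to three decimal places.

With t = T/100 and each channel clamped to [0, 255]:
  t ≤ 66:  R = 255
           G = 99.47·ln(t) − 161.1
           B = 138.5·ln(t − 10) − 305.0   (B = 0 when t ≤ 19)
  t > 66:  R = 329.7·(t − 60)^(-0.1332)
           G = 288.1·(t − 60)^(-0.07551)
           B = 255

4.756

At 2332 K (t = 23.32):
  B = 138.5·ln(23.32 − 10) − 305.0 = 138.5·ln 13.32 − 305.0 = 138.5·2.5893 − 305.0 = 53.613.
At 6941 K (t = 69.41):
  B = 255 by definition for t > 66.
Gain = 255.000 / 53.613 = 4.7563 → 4.756.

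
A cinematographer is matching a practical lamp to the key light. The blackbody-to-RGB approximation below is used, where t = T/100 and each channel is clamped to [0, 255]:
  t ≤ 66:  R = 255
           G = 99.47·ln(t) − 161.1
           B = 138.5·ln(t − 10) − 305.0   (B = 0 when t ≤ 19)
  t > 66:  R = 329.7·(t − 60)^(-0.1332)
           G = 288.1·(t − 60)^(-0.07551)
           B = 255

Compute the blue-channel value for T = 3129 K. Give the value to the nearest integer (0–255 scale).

t = 3129/100 = 31.29; the t ≤ 66 branch applies.
B = 138.5·ln(31.29 − 10) − 305.0 = 138.5·ln 21.29 − 305.0 = 138.5·3.0582 − 305.0 = 118.566.
Rounded: 119.

119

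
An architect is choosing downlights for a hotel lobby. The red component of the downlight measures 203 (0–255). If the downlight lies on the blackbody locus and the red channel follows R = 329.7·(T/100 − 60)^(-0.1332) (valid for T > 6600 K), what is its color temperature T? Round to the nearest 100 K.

9800 K

(t − 60)^(-0.1332) = 203/329.7 = 0.61571.
t − 60 = 0.61571^(1/-0.1332) = 0.61571^(-7.508) = 38.129, so t = 98.129.
T = 100·t = 9813 K → 9800 K to the nearest 100 K.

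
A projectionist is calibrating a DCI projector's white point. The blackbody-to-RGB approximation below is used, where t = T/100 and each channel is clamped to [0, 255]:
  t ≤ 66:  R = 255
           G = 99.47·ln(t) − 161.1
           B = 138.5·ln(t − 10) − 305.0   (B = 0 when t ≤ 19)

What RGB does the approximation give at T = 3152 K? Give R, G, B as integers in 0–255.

R=255, G=182, B=120

t = 3152/100 = 31.52; the t ≤ 66 branch applies.
R = 255 by definition for t ≤ 66.
G = 99.47·ln 31.52 − 161.1 = 99.47·3.4506 − 161.1 = 182.133.
B = 138.5·ln(31.52 − 10) − 305.0 = 138.5·ln 21.52 − 305.0 = 138.5·3.0690 − 305.0 = 120.054.
Rounded: (255, 182, 120).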